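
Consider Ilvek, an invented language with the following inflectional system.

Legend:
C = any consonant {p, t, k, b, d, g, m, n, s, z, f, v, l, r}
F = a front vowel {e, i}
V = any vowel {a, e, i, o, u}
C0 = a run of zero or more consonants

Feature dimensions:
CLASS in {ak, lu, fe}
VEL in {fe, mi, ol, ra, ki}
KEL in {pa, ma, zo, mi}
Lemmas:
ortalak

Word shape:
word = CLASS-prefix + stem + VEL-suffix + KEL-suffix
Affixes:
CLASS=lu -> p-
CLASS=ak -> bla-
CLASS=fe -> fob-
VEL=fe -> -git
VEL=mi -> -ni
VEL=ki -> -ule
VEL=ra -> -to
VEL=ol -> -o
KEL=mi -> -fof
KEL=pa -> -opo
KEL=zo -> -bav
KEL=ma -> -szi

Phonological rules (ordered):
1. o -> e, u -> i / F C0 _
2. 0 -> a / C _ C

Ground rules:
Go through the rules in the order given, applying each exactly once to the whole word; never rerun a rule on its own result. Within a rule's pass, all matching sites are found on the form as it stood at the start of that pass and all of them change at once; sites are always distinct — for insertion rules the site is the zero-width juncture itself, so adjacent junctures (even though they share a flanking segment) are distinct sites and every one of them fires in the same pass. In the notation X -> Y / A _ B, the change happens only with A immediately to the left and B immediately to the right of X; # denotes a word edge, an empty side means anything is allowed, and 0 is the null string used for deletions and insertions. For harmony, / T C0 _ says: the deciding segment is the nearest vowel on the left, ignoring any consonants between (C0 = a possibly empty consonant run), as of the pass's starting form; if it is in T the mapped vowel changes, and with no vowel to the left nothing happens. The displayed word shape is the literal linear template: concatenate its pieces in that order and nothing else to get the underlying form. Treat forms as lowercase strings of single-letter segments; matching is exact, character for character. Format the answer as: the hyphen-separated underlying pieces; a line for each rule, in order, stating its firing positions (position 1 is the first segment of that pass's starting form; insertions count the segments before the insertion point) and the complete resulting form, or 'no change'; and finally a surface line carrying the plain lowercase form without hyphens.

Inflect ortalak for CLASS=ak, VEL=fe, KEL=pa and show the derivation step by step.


underlying: bla-ortalak-git-opo
1. o -> e, u -> i / F C0 _: fires at position(s) 14: blaortalakgitepo
2. 0 -> a / C _ C: inserts after position(s) 1, 5, 10: balaoratalakagitepo
surface: balaoratalakagitepo


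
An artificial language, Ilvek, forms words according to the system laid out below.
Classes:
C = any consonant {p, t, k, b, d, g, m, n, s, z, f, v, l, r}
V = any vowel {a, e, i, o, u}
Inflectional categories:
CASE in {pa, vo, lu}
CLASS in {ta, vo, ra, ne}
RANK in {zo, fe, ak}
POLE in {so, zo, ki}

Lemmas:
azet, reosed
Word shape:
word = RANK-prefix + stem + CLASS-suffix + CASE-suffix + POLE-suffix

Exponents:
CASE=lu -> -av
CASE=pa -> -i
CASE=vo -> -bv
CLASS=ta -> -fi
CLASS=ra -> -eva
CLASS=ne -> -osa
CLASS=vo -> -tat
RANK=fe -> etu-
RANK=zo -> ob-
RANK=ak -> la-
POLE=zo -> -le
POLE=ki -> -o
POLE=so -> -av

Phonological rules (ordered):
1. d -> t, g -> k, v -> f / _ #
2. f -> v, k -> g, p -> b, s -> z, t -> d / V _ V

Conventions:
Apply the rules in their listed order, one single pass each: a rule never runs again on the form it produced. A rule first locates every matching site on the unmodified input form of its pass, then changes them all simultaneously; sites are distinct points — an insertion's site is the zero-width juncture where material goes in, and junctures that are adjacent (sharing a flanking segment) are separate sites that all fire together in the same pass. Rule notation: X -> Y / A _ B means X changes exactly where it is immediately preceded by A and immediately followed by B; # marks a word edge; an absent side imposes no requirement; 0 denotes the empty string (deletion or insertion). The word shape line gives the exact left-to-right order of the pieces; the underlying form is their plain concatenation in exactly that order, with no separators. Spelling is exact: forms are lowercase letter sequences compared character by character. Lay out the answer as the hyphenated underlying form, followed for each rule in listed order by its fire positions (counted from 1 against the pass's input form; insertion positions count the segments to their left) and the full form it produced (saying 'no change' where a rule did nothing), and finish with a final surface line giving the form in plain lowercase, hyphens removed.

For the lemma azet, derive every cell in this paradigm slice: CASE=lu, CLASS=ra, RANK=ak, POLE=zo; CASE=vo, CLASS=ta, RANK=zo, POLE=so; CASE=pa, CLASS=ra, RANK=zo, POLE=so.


cell CASE=lu, CLASS=ra, RANK=ak, POLE=zo:
underlying: la-azet-eva-av-le
1. d -> t, g -> k, v -> f / _ #: no change
2. f -> v, k -> g, p -> b, s -> z, t -> d / V _ V: fires at position(s) 6: laazedevaavle
surface: laazedevaavle

cell CASE=vo, CLASS=ta, RANK=zo, POLE=so:
underlying: ob-azet-fi-bv-av
1. d -> t, g -> k, v -> f / _ #: fires at position(s) 12: obazetfibvaf
2. f -> v, k -> g, p -> b, s -> z, t -> d / V _ V: no change
surface: obazetfibvaf

cell CASE=pa, CLASS=ra, RANK=zo, POLE=so:
underlying: ob-azet-eva-i-av
1. d -> t, g -> k, v -> f / _ #: fires at position(s) 12: obazetevaiaf
2. f -> v, k -> g, p -> b, s -> z, t -> d / V _ V: fires at position(s) 6: obazedevaiaf
surface: obazedevaiaf


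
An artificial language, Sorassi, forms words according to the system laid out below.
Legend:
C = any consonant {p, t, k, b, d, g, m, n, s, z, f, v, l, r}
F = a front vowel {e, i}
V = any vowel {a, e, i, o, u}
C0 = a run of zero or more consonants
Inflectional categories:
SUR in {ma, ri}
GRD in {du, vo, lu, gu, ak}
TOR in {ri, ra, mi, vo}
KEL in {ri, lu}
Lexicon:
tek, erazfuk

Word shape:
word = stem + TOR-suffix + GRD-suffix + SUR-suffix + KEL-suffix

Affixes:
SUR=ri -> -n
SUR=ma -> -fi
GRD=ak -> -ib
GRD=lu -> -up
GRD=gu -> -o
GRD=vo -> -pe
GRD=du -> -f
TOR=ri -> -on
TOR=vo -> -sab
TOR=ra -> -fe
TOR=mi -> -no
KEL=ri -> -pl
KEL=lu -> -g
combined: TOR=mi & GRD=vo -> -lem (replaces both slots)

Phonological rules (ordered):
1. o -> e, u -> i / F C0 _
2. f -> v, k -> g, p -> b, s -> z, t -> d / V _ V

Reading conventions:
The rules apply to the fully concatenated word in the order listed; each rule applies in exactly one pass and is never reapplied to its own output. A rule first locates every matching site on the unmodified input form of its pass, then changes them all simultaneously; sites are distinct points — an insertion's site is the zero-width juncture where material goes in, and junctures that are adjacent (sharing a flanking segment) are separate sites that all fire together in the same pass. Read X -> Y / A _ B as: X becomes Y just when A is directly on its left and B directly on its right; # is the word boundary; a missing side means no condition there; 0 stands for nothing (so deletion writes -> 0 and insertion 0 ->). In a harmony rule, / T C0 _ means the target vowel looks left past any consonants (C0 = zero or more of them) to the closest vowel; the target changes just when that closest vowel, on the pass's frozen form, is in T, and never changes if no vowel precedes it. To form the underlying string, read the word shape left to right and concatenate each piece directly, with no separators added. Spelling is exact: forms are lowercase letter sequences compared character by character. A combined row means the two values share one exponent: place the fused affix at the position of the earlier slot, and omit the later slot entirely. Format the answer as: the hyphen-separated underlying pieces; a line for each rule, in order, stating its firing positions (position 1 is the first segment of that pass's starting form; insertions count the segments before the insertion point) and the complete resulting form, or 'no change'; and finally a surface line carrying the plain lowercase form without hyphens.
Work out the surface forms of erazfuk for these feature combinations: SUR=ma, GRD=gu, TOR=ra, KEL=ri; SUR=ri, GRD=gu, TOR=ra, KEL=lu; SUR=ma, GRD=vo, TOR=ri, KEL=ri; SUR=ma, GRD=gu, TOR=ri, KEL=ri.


cell SUR=ma, GRD=gu, TOR=ra, KEL=ri:
underlying: erazfuk-fe-o-fi-pl
1. o -> e, u -> i / F C0 _: fires at position(s) 10: erazfukfeefipl
2. f -> v, k -> g, p -> b, s -> z, t -> d / V _ V: fires at position(s) 11: erazfukfeevipl
surface: erazfukfeevipl

cell SUR=ri, GRD=gu, TOR=ra, KEL=lu:
underlying: erazfuk-fe-o-n-g
1. o -> e, u -> i / F C0 _: fires at position(s) 10: erazfukfeeng
2. f -> v, k -> g, p -> b, s -> z, t -> d / V _ V: no change
surface: erazfukfeeng

cell SUR=ma, GRD=vo, TOR=ri, KEL=ri:
underlying: erazfuk-on-pe-fi-pl
1. o -> e, u -> i / F C0 _: no change
2. f -> v, k -> g, p -> b, s -> z, t -> d / V _ V: fires at position(s) 7, 12: erazfugonpevipl
surface: erazfugonpevipl

cell SUR=ma, GRD=gu, TOR=ri, KEL=ri:
underlying: erazfuk-on-o-fi-pl
1. o -> e, u -> i / F C0 _: no change
2. f -> v, k -> g, p -> b, s -> z, t -> d / V _ V: fires at position(s) 7, 11: erazfugonovipl
surface: erazfugonovipl


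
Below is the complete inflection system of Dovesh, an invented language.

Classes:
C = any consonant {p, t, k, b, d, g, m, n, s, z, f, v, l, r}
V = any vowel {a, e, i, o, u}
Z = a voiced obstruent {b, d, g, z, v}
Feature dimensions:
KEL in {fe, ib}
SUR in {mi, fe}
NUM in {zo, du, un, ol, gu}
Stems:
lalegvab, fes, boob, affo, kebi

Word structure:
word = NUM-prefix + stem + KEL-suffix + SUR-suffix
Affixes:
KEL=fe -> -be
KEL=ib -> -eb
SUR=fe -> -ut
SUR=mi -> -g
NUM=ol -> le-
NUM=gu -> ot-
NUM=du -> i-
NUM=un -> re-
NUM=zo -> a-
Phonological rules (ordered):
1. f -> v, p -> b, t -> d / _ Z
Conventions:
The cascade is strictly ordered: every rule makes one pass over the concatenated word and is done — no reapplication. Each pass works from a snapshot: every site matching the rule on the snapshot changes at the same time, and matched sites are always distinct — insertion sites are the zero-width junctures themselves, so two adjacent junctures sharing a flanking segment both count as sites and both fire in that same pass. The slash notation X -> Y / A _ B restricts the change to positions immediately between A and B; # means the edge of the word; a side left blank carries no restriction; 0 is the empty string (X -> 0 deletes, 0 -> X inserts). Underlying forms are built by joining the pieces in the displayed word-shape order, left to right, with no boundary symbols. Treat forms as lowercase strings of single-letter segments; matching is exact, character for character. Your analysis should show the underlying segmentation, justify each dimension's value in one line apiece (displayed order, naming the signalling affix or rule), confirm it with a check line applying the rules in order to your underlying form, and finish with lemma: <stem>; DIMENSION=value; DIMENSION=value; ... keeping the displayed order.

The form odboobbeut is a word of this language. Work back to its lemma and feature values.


underlying: ot-boob-be-ut
KEL=fe - signalled by the affix -be
SUR=fe - signalled by the affix -ut
NUM=gu - signalled by the affix ot-
check: otboobbeut -> odboobbeut
lemma: boob; KEL=fe; SUR=fe; NUM=gu


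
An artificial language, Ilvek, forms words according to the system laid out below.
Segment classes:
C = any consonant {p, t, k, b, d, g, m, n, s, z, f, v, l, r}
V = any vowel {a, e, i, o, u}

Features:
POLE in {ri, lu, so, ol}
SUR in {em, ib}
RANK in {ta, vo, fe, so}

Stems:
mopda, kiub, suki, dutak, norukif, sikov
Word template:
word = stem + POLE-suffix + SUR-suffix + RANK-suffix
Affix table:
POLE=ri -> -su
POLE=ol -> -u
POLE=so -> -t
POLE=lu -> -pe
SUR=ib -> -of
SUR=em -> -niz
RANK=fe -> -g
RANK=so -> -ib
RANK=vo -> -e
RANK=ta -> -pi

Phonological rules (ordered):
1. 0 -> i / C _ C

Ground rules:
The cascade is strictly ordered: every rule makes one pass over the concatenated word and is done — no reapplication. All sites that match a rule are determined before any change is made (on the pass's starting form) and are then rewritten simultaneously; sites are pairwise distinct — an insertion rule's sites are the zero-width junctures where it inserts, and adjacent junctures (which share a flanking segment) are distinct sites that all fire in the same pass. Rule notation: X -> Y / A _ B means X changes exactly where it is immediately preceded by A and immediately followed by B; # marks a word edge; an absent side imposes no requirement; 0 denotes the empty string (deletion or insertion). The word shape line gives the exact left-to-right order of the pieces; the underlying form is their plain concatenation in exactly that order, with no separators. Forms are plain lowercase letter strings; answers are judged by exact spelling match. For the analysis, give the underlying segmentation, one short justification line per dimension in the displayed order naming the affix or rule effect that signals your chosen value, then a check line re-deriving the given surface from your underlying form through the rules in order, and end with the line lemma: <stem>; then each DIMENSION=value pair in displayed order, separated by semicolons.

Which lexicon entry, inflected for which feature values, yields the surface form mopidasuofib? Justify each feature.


underlying: mopda-su-of-ib
POLE=ri - signalled by the affix -su
SUR=ib - signalled by the affix -of
RANK=so - signalled by the affix -ib
check: mopdasuofib -> mopidasuofib
lemma: mopda; POLE=ri; SUR=ib; RANK=so


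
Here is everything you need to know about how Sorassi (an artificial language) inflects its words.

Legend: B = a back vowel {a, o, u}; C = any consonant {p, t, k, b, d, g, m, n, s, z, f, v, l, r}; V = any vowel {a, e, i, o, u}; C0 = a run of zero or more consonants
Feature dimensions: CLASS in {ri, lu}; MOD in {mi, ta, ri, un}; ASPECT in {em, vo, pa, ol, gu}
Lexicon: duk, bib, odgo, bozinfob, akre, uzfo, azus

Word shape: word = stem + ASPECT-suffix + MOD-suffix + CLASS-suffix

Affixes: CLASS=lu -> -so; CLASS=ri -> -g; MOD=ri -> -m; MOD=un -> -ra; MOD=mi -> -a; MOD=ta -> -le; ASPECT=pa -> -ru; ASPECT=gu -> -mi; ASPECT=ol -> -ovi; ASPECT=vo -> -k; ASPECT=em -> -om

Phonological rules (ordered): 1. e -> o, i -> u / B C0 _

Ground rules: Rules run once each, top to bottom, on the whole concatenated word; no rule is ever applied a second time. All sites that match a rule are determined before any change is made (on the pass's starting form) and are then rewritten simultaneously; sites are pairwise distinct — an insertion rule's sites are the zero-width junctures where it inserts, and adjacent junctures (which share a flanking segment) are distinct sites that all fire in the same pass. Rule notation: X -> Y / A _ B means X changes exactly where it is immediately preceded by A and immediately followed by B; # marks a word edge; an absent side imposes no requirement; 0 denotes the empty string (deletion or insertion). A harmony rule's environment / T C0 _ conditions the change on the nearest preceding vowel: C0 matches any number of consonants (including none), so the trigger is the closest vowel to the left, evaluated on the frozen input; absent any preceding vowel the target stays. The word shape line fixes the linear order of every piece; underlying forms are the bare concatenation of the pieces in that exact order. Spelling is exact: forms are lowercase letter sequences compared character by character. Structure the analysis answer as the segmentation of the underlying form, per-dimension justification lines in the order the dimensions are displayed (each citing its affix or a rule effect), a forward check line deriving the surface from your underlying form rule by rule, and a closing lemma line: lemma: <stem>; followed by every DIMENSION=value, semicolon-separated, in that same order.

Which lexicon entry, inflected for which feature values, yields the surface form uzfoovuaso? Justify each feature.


underlying: uzfo-ovi-a-so
CLASS=lu - signalled by the affix -so
MOD=mi - signalled by the affix -a
ASPECT=ol - signalled by the affix -ovi
check: uzfooviaso -> uzfoovuaso
lemma: uzfo; CLASS=lu; MOD=mi; ASPECT=ol


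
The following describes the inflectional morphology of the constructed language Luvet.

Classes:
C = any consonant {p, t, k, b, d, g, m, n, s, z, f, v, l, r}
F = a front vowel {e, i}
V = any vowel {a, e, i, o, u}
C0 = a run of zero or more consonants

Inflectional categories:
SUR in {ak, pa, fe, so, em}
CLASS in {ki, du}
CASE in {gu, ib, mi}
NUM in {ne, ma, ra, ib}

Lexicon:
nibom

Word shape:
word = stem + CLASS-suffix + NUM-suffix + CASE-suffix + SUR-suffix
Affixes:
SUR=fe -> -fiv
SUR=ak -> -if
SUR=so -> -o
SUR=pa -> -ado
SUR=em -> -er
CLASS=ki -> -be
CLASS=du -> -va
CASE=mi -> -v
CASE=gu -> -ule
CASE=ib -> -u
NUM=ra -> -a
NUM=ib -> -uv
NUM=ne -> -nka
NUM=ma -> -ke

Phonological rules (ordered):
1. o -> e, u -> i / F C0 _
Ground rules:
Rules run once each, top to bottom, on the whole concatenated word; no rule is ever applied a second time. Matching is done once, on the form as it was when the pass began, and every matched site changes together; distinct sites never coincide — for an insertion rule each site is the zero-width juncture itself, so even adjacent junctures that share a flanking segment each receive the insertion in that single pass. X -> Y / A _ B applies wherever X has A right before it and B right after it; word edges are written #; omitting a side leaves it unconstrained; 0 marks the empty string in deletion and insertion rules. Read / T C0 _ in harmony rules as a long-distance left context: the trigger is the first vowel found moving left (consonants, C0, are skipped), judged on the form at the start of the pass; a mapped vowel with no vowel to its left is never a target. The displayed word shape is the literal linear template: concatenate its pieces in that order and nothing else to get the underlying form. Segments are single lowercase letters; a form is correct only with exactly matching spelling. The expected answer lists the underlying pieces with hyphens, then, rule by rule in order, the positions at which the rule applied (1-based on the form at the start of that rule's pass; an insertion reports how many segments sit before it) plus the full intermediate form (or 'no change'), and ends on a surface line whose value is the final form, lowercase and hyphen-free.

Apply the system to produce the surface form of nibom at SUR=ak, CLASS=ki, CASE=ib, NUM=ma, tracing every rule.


underlying: nibom-be-ke-u-if
1. o -> e, u -> i / F C0 _: fires at position(s) 4, 10: nibembekeiif
surface: nibembekeiif


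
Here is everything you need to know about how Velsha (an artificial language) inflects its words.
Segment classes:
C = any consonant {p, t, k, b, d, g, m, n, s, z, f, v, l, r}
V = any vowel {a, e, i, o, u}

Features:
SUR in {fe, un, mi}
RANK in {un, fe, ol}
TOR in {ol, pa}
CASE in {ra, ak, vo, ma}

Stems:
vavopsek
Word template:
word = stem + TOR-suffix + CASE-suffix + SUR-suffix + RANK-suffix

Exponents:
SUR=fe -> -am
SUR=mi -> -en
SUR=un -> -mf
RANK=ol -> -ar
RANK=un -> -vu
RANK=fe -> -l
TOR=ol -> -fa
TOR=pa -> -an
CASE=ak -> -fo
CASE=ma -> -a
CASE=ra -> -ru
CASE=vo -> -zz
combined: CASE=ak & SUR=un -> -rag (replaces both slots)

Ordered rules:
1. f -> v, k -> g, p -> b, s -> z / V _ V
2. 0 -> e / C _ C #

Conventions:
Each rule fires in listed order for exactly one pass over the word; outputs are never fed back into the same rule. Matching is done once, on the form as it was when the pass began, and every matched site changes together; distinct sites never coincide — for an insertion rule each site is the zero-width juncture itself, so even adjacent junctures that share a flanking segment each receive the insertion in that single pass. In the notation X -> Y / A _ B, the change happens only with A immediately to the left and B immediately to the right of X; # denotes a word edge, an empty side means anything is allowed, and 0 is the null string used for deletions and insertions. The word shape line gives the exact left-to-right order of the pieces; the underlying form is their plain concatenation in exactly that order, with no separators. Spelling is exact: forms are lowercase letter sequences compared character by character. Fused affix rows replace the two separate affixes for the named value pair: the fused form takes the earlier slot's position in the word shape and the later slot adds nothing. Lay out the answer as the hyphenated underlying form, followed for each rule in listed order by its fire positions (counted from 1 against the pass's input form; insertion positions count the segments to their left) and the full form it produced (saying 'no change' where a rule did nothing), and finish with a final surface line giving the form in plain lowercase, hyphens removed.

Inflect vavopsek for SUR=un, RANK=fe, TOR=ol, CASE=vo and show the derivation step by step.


underlying: vavopsek-fa-zz-mf-l
1. f -> v, k -> g, p -> b, s -> z / V _ V: no change
2. 0 -> e / C _ C #: inserts after position(s) 14: vavopsekfazzmfel
surface: vavopsekfazzmfel


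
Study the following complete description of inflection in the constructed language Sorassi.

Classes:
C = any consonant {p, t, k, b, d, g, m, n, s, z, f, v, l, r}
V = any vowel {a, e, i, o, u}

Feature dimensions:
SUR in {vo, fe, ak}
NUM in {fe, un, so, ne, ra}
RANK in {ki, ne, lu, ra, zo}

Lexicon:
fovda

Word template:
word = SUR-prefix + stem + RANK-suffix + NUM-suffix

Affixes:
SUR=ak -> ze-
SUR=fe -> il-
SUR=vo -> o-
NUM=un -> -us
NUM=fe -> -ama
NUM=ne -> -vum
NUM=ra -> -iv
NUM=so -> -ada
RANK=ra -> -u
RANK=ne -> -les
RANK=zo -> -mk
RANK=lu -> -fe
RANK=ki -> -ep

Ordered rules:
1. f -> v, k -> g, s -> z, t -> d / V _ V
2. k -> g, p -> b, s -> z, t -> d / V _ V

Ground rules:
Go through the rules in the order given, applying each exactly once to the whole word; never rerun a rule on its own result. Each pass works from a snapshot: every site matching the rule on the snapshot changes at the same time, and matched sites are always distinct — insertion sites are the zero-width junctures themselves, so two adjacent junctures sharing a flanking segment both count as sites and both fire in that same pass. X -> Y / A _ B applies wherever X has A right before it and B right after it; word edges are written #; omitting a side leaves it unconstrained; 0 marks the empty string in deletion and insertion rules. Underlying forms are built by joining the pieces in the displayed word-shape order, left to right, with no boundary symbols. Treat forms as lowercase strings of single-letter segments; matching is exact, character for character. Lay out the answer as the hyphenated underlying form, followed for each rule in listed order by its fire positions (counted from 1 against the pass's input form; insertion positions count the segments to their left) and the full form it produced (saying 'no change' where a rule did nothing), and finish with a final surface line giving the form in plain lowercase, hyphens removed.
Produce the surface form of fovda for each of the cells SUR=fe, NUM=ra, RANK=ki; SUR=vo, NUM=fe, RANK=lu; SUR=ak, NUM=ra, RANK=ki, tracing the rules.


cell SUR=fe, NUM=ra, RANK=ki:
underlying: il-fovda-ep-iv
1. f -> v, k -> g, s -> z, t -> d / V _ V: no change
2. k -> g, p -> b, s -> z, t -> d / V _ V: fires at position(s) 9: ilfovdaebiv
surface: ilfovdaebiv

cell SUR=vo, NUM=fe, RANK=lu:
underlying: o-fovda-fe-ama
1. f -> v, k -> g, s -> z, t -> d / V _ V: fires at position(s) 2, 7: ovovdaveama
2. k -> g, p -> b, s -> z, t -> d / V _ V: no change
surface: ovovdaveama

cell SUR=ak, NUM=ra, RANK=ki:
underlying: ze-fovda-ep-iv
1. f -> v, k -> g, s -> z, t -> d / V _ V: fires at position(s) 3: zevovdaepiv
2. k -> g, p -> b, s -> z, t -> d / V _ V: fires at position(s) 9: zevovdaebiv
surface: zevovdaebiv


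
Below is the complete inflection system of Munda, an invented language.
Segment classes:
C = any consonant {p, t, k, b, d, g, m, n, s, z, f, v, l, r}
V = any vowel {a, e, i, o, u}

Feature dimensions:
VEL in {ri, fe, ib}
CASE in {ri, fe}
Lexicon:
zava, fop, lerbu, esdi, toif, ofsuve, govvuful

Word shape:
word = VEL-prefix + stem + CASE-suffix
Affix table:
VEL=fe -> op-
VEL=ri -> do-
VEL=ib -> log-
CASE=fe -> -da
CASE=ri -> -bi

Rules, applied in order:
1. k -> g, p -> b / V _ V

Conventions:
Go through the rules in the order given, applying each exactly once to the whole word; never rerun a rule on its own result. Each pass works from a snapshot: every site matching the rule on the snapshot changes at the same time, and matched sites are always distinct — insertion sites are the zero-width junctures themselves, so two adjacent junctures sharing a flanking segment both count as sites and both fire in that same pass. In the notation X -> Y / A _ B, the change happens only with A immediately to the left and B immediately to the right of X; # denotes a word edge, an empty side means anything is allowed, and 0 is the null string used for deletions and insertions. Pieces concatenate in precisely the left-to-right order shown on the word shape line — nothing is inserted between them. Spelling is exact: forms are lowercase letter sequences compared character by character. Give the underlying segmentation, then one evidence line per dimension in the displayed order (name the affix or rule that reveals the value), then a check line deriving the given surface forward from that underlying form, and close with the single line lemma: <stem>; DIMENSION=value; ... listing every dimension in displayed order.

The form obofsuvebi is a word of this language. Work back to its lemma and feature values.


underlying: op-ofsuve-bi
VEL=fe - signalled by the affix op-
CASE=ri - signalled by the affix -bi
check: opofsuvebi -> obofsuvebi
lemma: ofsuve; VEL=fe; CASE=ri


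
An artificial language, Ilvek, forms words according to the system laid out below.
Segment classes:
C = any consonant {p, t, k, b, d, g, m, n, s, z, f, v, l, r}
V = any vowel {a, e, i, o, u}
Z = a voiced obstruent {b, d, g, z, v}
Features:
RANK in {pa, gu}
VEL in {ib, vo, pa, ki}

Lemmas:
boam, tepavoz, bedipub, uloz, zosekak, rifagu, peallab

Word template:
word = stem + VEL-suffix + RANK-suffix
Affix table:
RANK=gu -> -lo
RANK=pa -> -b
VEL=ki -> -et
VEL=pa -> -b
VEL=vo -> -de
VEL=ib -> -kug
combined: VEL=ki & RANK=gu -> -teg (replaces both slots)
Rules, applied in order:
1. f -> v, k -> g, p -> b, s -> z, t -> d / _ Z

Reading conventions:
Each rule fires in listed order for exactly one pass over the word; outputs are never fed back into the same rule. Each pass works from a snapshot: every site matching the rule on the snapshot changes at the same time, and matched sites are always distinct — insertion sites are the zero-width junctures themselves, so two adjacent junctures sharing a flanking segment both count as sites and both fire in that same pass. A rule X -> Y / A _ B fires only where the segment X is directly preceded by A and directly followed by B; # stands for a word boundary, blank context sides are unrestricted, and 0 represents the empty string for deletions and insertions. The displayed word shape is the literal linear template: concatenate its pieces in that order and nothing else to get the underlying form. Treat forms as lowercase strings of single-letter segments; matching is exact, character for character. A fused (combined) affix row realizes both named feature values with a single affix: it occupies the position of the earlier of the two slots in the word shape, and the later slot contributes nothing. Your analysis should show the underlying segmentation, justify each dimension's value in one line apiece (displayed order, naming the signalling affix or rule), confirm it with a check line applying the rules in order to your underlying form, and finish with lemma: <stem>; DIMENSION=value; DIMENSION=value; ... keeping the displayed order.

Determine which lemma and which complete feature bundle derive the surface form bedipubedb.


underlying: bedipub-et-b
RANK=pa - signalled by the affix -b
VEL=ki - signalled by the affix -et
check: bedipubetb -> bedipubedb
lemma: bedipub; RANK=pa; VEL=ki


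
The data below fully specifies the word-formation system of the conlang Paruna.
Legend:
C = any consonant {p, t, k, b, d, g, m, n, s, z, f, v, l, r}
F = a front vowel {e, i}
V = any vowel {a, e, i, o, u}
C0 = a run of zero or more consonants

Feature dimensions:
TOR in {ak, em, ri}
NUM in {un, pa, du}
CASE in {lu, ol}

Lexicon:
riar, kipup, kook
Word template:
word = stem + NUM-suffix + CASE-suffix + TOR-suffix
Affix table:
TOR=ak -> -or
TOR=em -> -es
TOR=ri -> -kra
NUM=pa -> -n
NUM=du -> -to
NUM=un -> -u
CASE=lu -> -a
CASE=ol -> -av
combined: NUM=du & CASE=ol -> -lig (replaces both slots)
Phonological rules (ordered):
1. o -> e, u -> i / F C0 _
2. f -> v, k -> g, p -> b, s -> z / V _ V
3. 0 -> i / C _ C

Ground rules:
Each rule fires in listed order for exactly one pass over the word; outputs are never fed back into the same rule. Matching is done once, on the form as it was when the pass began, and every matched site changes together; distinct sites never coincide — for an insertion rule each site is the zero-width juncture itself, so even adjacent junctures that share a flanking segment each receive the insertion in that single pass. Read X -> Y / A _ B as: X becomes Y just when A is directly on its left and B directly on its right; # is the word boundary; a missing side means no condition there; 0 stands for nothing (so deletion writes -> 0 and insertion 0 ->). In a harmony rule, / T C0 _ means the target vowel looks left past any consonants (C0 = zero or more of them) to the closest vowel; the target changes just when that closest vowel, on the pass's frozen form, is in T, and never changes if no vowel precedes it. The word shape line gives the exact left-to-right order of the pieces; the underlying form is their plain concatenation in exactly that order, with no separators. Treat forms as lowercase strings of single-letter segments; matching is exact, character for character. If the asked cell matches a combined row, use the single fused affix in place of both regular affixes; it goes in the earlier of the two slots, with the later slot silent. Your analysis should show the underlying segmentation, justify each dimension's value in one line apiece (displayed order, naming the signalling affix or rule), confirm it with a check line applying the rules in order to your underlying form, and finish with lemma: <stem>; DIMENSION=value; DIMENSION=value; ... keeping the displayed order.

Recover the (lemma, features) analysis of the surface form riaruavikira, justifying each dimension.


underlying: riar-u-av-kra
TOR=ri - signalled by the affix -kra
NUM=un - signalled by the affix -u
CASE=ol - signalled by the affix -av
check: riaruavkra -> riaruavkra -> riaruavkra -> riaruavikira
lemma: riar; TOR=ri; NUM=un; CASE=ol


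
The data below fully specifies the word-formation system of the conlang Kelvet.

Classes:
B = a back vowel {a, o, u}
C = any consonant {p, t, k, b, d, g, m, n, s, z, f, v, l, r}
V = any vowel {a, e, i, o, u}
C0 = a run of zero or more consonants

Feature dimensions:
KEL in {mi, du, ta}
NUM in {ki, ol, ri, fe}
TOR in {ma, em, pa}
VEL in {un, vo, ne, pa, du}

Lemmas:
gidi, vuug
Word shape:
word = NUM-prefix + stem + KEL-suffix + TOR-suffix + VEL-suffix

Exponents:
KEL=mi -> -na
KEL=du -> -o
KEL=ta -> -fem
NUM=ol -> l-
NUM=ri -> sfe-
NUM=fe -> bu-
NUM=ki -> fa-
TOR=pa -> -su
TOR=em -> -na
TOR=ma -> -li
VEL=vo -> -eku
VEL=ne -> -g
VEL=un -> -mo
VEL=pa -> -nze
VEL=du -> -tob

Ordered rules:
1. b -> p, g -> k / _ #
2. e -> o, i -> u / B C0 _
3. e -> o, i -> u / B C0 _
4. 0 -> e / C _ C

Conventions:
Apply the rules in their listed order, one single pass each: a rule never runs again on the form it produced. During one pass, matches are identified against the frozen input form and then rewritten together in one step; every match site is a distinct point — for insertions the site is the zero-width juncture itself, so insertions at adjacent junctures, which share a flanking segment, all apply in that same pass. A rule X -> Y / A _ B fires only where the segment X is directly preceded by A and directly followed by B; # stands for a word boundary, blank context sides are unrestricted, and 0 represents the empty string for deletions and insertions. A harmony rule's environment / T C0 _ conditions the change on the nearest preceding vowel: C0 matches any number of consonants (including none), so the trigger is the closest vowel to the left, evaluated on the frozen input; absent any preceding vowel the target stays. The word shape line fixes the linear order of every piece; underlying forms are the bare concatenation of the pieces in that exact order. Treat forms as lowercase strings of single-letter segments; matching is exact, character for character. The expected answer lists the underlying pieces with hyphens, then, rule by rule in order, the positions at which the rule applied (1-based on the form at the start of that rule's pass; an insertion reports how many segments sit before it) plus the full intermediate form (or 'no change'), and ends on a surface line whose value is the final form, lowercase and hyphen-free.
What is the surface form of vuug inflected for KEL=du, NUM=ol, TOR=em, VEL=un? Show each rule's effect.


underlying: l-vuug-o-na-mo
1. b -> p, g -> k / _ #: no change
2. e -> o, i -> u / B C0 _: no change
3. e -> o, i -> u / B C0 _: no change
4. 0 -> e / C _ C: inserts after position(s) 1: levuugonamo
surface: levuugonamo


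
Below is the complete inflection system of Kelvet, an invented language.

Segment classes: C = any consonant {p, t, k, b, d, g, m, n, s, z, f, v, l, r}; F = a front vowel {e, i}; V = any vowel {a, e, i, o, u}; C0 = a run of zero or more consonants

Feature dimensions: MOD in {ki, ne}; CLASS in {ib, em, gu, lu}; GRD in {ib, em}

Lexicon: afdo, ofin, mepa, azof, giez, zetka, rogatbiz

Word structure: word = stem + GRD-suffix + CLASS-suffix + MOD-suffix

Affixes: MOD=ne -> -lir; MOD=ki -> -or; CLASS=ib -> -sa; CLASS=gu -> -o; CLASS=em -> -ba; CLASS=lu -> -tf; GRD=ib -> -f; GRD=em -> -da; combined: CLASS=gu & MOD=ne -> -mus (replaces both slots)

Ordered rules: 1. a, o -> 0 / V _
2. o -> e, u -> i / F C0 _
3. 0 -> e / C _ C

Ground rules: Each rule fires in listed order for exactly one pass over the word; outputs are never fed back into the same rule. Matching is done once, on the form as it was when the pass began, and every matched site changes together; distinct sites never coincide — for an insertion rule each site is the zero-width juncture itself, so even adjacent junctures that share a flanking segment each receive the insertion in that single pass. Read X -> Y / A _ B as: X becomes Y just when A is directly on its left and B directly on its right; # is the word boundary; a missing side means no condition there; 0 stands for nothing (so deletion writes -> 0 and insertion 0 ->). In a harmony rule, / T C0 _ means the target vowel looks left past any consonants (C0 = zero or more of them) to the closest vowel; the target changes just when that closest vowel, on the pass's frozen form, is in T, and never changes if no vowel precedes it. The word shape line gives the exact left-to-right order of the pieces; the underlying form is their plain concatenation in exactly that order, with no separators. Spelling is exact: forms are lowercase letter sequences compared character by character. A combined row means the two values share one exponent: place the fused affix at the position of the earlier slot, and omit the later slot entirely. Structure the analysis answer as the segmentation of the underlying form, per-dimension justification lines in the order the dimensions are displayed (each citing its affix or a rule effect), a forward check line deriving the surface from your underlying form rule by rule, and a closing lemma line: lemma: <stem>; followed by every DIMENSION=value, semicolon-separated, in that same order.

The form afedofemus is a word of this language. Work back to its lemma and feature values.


underlying: afdo-f-mus
MOD=ne - signalled by the combined affix row
CLASS=gu - signalled by the combined affix row
GRD=ib - signalled by the affix -f
check: afdofmus -> afdofmus -> afdofmus -> afedofemus
lemma: afdo; MOD=ne; CLASS=gu; GRD=ib


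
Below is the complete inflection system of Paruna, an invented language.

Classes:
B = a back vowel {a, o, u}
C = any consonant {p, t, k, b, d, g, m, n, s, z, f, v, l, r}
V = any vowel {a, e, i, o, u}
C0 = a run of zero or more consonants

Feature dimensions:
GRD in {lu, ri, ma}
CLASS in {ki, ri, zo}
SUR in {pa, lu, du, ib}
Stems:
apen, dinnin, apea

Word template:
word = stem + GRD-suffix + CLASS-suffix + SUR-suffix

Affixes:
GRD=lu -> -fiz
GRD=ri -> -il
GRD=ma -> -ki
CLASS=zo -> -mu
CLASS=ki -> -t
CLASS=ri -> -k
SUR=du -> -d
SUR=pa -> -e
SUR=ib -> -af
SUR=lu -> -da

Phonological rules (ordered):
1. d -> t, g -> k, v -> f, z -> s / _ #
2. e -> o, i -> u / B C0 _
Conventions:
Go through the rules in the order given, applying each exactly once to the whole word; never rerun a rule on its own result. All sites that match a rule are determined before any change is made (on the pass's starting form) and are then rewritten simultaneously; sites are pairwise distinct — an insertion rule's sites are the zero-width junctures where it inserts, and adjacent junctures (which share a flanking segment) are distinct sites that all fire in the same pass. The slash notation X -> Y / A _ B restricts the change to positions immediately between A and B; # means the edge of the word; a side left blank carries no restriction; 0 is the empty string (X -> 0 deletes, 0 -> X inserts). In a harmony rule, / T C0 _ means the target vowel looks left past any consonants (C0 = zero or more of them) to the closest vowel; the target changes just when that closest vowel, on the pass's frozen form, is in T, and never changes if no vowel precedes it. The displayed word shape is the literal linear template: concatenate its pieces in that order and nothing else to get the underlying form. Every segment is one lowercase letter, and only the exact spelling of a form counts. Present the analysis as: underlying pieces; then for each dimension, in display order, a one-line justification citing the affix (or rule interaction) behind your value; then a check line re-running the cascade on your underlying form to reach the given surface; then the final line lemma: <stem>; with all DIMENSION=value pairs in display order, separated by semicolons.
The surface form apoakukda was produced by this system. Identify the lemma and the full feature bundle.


underlying: apea-ki-k-da
GRD=ma - signalled by the affix -ki
CLASS=ri - signalled by the affix -k
SUR=lu - signalled by the affix -da
check: apeakikda -> apeakikda -> apoakukda
lemma: apea; GRD=ma; CLASS=ri; SUR=lu


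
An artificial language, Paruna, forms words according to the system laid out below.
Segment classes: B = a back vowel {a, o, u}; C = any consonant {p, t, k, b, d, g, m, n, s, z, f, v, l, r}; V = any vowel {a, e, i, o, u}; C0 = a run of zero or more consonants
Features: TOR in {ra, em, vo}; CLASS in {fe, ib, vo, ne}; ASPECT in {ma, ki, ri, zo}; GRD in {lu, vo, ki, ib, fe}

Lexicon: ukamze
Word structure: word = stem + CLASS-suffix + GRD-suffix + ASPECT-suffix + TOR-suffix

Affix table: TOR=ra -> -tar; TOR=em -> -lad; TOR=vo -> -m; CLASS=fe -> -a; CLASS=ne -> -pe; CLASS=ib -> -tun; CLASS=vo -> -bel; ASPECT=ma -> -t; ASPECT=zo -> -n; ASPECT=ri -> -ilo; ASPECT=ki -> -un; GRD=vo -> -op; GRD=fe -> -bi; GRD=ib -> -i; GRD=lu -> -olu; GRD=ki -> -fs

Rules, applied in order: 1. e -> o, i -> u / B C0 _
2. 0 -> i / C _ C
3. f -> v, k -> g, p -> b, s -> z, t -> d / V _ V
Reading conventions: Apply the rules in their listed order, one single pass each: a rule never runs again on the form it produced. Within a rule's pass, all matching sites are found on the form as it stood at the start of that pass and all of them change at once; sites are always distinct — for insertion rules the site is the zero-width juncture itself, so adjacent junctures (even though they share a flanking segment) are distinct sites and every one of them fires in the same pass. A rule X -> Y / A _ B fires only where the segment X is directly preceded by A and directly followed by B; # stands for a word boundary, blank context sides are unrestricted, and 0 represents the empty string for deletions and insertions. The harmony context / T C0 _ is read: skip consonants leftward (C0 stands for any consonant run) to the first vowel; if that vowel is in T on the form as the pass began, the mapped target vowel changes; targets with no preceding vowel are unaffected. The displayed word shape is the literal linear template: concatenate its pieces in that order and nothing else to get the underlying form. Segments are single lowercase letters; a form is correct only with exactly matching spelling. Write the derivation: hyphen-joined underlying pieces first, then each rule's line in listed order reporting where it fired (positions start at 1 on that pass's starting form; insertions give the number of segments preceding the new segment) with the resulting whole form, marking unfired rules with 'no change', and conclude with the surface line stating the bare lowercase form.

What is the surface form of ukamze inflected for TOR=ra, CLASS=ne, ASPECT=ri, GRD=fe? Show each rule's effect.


underlying: ukamze-pe-bi-ilo-tar
1. e -> o, i -> u / B C0 _: fires at position(s) 6: ukamzopebiilotar
2. 0 -> i / C _ C: inserts after position(s) 4: ukamizopebiilotar
3. f -> v, k -> g, p -> b, s -> z, t -> d / V _ V: fires at position(s) 2, 8, 15: ugamizobebiilodar
surface: ugamizobebiilodar
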